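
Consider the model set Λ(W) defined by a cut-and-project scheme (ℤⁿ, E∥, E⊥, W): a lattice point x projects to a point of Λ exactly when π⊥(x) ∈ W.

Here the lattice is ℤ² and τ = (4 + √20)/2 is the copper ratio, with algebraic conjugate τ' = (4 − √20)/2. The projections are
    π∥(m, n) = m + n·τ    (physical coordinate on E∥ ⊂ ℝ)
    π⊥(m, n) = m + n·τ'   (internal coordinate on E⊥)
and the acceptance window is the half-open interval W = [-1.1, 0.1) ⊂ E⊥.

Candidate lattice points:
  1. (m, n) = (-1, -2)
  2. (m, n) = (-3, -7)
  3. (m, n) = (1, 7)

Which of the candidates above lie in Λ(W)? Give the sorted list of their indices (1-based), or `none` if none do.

1, 3

Compute τ' = (4−√20)/2 = -0.2361, so π⊥(m,n) = m -0.2361·n.
candidate 1: (m,n)=(-1,-2) → π∥ = -1-2·τ ≈ -9.4721, π⊥ = -1-2·τ' ≈ -0.5279 ∈ [-1.1, 0.1) ⇒ IN Λ
candidate 2: (m,n)=(-3,-7) → π∥ = -3-7·τ ≈ -32.6525, π⊥ = -3-7·τ' ≈ -1.3475 ∉ [-1.1, 0.1) ⇒ out
candidate 3: (m,n)=(1,7) → π∥ = 1+7·τ ≈ 30.6525, π⊥ = 1+7·τ' ≈ -0.6525 ∈ [-1.1, 0.1) ⇒ IN Λ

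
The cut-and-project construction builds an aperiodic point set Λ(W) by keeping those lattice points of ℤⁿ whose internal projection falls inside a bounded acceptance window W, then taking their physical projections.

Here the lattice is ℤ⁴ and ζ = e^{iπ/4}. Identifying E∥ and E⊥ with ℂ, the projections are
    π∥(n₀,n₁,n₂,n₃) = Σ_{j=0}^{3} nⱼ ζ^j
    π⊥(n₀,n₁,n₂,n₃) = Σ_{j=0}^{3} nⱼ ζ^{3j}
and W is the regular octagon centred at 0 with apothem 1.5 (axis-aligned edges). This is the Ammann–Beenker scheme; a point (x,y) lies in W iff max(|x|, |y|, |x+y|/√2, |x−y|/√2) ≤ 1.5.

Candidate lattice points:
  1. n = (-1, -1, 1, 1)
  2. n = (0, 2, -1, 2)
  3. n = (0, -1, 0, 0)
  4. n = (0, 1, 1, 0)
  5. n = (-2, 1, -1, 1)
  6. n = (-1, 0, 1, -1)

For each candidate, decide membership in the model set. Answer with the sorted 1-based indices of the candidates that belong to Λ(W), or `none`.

With ζ = e^{iπ/4} the internal vectors are ζ^0,ζ^3,ζ^6,ζ^9.
#1 (-1, -1, 1, 1): internal (0.4142, -1.0000); octagon support 1.0000 vs apothem 1.5 → ∈ W
#2 (0, 2, -1, 2): internal (0.0000, 3.8284); octagon support 3.8284 vs apothem 1.5 → ∉ W
#3 (0, -1, 0, 0): internal (0.7071, -0.7071); octagon support 1.0000 vs apothem 1.5 → ∈ W
#4 (0, 1, 1, 0): internal (-0.7071, -0.2929); octagon support 0.7071 vs apothem 1.5 → ∈ W
#5 (-2, 1, -1, 1): internal (-2.0000, 2.4142); octagon support 3.1213 vs apothem 1.5 → ∉ W
#6 (-1, 0, 1, -1): internal (-1.7071, -1.7071); octagon support 2.4142 vs apothem 1.5 → ∉ W

1, 3, 4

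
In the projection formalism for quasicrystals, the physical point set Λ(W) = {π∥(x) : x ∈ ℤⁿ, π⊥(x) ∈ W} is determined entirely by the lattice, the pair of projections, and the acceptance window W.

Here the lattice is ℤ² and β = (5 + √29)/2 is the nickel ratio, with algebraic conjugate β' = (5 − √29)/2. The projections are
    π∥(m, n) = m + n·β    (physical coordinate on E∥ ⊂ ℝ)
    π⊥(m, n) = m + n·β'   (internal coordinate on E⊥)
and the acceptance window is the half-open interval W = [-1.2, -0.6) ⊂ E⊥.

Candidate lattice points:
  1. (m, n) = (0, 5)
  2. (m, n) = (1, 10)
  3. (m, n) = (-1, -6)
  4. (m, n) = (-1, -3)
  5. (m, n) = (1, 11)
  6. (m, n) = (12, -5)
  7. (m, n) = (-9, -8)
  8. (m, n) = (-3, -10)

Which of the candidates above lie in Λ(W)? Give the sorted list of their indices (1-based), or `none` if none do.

1, 2, 5, 8

β' = (5−√29)/2 ≈ -0.1926.
candidate 1: (m,n)=(0,5) → π∥ = 0+5·β ≈ 25.9629, π⊥ = 0+5·β' ≈ -0.9629 ∈ [-1.2, -0.6) ⇒ IN Λ
candidate 2: (m,n)=(1,10) → π∥ = 1+10·β ≈ 52.9258, π⊥ = 1+10·β' ≈ -0.9258 ∈ [-1.2, -0.6) ⇒ IN Λ
candidate 3: (m,n)=(-1,-6) → π∥ = -1-6·β ≈ -32.1555, π⊥ = -1-6·β' ≈ 0.1555 ∉ [-1.2, -0.6) ⇒ out
candidate 4: (m,n)=(-1,-3) → π∥ = -1-3·β ≈ -16.5777, π⊥ = -1-3·β' ≈ -0.4223 ∉ [-1.2, -0.6) ⇒ out
candidate 5: (m,n)=(1,11) → π∥ = 1+11·β ≈ 58.1184, π⊥ = 1+11·β' ≈ -1.1184 ∈ [-1.2, -0.6) ⇒ IN Λ
candidate 6: (m,n)=(12,-5) → π∥ = 12-5·β ≈ -13.9629, π⊥ = 12-5·β' ≈ 12.9629 ∉ [-1.2, -0.6) ⇒ out
candidate 7: (m,n)=(-9,-8) → π∥ = -9-8·β ≈ -50.5407, π⊥ = -9-8·β' ≈ -7.4593 ∉ [-1.2, -0.6) ⇒ out
candidate 8: (m,n)=(-3,-10) → π∥ = -3-10·β ≈ -54.9258, π⊥ = -3-10·β' ≈ -1.0742 ∈ [-1.2, -0.6) ⇒ IN Λ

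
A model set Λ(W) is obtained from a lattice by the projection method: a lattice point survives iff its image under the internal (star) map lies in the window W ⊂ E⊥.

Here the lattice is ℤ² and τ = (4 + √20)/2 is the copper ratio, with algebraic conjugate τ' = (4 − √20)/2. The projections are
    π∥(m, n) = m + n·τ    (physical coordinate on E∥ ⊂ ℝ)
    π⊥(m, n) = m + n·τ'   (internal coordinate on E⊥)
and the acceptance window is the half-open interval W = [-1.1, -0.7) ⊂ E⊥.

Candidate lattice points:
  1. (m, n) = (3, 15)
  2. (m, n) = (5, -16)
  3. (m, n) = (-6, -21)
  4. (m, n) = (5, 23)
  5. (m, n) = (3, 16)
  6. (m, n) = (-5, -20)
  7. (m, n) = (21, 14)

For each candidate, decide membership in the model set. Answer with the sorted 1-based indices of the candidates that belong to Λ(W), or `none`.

τ' = (4−√20)/2 ≈ -0.2361.
[1] lift (3,15): star map gives -0.5410; window check -1.1 ≤ -0.5410 < -0.7 is false → out
[2] lift (5,-16): star map gives 8.7771; window check -1.1 ≤ 8.7771 < -0.7 is false → out
[3] lift (-6,-21): star map gives -1.0426; window check -1.1 ≤ -1.0426 < -0.7 is true → IN Λ
[4] lift (5,23): star map gives -0.4296; window check -1.1 ≤ -0.4296 < -0.7 is false → out
[5] lift (3,16): star map gives -0.7771; window check -1.1 ≤ -0.7771 < -0.7 is true → IN Λ
[6] lift (-5,-20): star map gives -0.2786; window check -1.1 ≤ -0.2786 < -0.7 is false → out
[7] lift (21,14): star map gives 17.6950; window check -1.1 ≤ 17.6950 < -0.7 is false → out

3, 5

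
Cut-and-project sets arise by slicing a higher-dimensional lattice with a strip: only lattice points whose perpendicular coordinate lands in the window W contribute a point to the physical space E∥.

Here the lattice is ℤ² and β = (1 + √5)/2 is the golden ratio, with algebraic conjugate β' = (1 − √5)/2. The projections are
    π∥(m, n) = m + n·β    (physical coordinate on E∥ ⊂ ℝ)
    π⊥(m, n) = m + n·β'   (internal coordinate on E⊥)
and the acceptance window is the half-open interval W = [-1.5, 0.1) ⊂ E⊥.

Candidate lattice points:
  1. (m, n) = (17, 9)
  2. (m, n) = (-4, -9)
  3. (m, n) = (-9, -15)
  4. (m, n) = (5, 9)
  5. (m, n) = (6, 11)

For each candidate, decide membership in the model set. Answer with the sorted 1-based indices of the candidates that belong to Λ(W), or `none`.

β' = (1−√5)/2 ≈ -0.6180.
candidate 1: (m,n)=(17,9) → π∥ = 17+9·β ≈ 31.5623, π⊥ = 17+9·β' ≈ 11.4377 ∉ [-1.5, 0.1) ⇒ out
candidate 2: (m,n)=(-4,-9) → π∥ = -4-9·β ≈ -18.5623, π⊥ = -4-9·β' ≈ 1.5623 ∉ [-1.5, 0.1) ⇒ out
candidate 3: (m,n)=(-9,-15) → π∥ = -9-15·β ≈ -33.2705, π⊥ = -9-15·β' ≈ 0.2705 ∉ [-1.5, 0.1) ⇒ out
candidate 4: (m,n)=(5,9) → π∥ = 5+9·β ≈ 19.5623, π⊥ = 5+9·β' ≈ -0.5623 ∈ [-1.5, 0.1) ⇒ IN Λ
candidate 5: (m,n)=(6,11) → π∥ = 6+11·β ≈ 23.7984, π⊥ = 6+11·β' ≈ -0.7984 ∈ [-1.5, 0.1) ⇒ IN Λ

4, 5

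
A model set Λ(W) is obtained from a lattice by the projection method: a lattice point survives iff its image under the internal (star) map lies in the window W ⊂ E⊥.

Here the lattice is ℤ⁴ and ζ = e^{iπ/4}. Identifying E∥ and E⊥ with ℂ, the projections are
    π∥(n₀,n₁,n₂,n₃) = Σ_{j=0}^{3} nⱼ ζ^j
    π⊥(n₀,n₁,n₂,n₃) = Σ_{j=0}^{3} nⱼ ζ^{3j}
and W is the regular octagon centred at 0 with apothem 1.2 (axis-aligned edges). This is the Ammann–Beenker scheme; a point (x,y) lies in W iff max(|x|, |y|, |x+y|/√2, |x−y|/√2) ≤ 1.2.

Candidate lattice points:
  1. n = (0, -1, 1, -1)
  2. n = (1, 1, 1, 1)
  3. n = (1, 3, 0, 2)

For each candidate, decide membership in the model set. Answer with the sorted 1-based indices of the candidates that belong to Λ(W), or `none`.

Internal map: ζ^{3j} for j=0..3 gives (1,0), (−√2/2,√2/2), (0,−1), (√2/2,√2/2).
#1 (0, -1, 1, -1): internal (0.00000, -2.41421); octagon support 2.41421 vs apothem 1.2 → ∉ W
#2 (1, 1, 1, 1): internal (1.00000, 0.41421); octagon support 1.00000 vs apothem 1.2 → ∈ W
#3 (1, 3, 0, 2): internal (0.29289, 3.53553); octagon support 3.53553 vs apothem 1.2 → ∉ W

2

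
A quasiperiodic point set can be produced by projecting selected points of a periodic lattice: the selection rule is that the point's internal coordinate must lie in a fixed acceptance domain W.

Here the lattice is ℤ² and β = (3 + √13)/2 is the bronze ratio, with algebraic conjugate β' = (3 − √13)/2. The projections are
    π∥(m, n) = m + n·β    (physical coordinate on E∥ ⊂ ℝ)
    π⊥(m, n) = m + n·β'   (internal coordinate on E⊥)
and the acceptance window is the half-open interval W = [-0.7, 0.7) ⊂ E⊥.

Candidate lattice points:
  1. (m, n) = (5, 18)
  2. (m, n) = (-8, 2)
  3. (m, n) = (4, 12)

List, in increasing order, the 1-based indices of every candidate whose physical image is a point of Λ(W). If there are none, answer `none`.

β' = (3−√13)/2 ≈ -0.30278.
[1] lift (5,18): star map gives -0.44996; window check -0.7 ≤ -0.44996 < 0.7 is true → IN Λ
[2] lift (-8,2): star map gives -8.60555; window check -0.7 ≤ -8.60555 < 0.7 is false → out
[3] lift (4,12): star map gives 0.36669; window check -0.7 ≤ 0.36669 < 0.7 is true → IN Λ

1, 3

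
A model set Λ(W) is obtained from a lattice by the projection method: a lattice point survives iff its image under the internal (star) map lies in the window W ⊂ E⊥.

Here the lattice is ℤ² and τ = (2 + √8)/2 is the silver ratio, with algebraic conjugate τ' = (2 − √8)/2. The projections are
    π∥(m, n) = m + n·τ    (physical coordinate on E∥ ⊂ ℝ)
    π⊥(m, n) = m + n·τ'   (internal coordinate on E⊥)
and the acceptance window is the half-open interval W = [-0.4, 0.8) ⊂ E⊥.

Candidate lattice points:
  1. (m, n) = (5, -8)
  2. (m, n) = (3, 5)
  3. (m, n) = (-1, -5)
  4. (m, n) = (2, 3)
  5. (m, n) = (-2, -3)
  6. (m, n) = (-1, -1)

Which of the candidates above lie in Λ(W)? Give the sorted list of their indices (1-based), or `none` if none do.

4

Compute τ' = (2−√8)/2 = -0.414214, so π⊥(m,n) = m -0.414214·n.
#1 (5,-8): internal coord 5 + (-8)·τ' = +8.313708; +8.313708 ∉ [-0.4, 0.8) → out
#2 (3,5): internal coord 3 + (5)·τ' = +0.928932; +0.928932 ∉ [-0.4, 0.8) → out
#3 (-1,-5): internal coord -1 + (-5)·τ' = +1.071068; +1.071068 ∉ [-0.4, 0.8) → out
#4 (2,3): internal coord 2 + (3)·τ' = +0.757359; +0.757359 ∈ [-0.4, 0.8) → IN Λ
#5 (-2,-3): internal coord -2 + (-3)·τ' = -0.757359; -0.757359 ∉ [-0.4, 0.8) → out
#6 (-1,-1): internal coord -1 + (-1)·τ' = -0.585786; -0.585786 ∉ [-0.4, 0.8) → out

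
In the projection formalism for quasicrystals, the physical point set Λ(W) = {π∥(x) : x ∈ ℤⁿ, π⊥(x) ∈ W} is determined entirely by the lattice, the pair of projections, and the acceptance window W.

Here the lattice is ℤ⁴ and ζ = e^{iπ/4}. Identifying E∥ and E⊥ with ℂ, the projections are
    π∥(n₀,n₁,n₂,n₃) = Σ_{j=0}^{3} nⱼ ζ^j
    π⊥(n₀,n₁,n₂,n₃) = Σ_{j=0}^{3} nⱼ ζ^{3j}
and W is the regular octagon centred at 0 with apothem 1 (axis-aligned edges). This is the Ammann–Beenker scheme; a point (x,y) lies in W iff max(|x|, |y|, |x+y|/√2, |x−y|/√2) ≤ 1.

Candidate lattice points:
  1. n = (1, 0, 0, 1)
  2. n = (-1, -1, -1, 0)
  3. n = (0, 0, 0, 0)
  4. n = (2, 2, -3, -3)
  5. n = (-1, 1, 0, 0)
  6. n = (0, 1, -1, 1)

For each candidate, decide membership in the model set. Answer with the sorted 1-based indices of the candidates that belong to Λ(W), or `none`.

2, 3

π⊥(n) = n₀ + n₁ζ³ + n₂ζ⁶ + n₃ζ⁹ where ζ = e^{iπ/4}.
candidate 1: n = (1, 0, 0, 1) → π⊥ ≈ (+1.7071, +0.7071); max(|x|,|y|,|x±y|/√2) = 1.7071 > 1 ⇒ ∉ W
candidate 2: n = (-1, -1, -1, 0) → π⊥ ≈ (-0.2929, +0.2929); max(|x|,|y|,|x±y|/√2) = 0.4142 ≤ 1 ⇒ ∈ W
candidate 3: n = (0, 0, 0, 0) → π⊥ ≈ (+0.0000, +0.0000); max(|x|,|y|,|x±y|/√2) = 0.0000 ≤ 1 ⇒ ∈ W
candidate 4: n = (2, 2, -3, -3) → π⊥ ≈ (-1.5355, +2.2929); max(|x|,|y|,|x±y|/√2) = 2.7071 > 1 ⇒ ∉ W
candidate 5: n = (-1, 1, 0, 0) → π⊥ ≈ (-1.7071, +0.7071); max(|x|,|y|,|x±y|/√2) = 1.7071 > 1 ⇒ ∉ W
candidate 6: n = (0, 1, -1, 1) → π⊥ ≈ (+0.0000, +2.4142); max(|x|,|y|,|x±y|/√2) = 2.4142 > 1 ⇒ ∉ W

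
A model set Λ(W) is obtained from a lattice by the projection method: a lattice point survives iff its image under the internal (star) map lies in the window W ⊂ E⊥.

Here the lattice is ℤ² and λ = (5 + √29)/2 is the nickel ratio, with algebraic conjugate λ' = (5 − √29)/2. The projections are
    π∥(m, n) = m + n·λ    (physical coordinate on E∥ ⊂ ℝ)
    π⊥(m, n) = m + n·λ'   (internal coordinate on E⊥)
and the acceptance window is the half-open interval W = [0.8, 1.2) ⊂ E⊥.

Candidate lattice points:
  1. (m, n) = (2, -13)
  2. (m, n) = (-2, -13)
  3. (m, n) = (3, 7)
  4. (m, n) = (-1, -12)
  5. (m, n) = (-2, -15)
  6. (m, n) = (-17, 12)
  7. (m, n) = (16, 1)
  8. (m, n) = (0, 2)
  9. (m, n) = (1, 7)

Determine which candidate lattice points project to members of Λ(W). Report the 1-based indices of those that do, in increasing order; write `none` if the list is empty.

λ' = (5−√29)/2 ≈ -0.1926.
#1 (2,-13): internal coord 2 + (-13)·λ' = +4.5036; +4.5036 ∉ [0.8, 1.2) → out
#2 (-2,-13): internal coord -2 + (-13)·λ' = +0.5036; +0.5036 ∉ [0.8, 1.2) → out
#3 (3,7): internal coord 3 + (7)·λ' = +1.6519; +1.6519 ∉ [0.8, 1.2) → out
#4 (-1,-12): internal coord -1 + (-12)·λ' = +1.3110; +1.3110 ∉ [0.8, 1.2) → out
#5 (-2,-15): internal coord -2 + (-15)·λ' = +0.8887; +0.8887 ∈ [0.8, 1.2) → IN Λ
#6 (-17,12): internal coord -17 + (12)·λ' = -19.3110; -19.3110 ∉ [0.8, 1.2) → out
#7 (16,1): internal coord 16 + (1)·λ' = +15.8074; +15.8074 ∉ [0.8, 1.2) → out
#8 (0,2): internal coord 0 + (2)·λ' = -0.3852; -0.3852 ∉ [0.8, 1.2) → out
#9 (1,7): internal coord 1 + (7)·λ' = -0.3481; -0.3481 ∉ [0.8, 1.2) → out

5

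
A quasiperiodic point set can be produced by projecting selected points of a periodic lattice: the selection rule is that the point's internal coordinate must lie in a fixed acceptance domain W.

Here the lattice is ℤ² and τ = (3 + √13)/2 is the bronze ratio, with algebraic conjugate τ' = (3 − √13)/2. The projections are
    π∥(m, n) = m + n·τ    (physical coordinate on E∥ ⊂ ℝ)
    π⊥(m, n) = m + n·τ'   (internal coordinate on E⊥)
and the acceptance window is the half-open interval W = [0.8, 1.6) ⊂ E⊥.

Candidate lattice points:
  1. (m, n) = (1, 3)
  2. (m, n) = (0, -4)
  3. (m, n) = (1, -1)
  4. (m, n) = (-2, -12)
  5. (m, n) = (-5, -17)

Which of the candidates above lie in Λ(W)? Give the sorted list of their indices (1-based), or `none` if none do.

2, 3

τ' = (3−√13)/2 ≈ -0.30278.
[1] lift (1,3): star map gives 0.09167; window check 0.8 ≤ 0.09167 < 1.6 is false → out
[2] lift (0,-4): star map gives 1.21110; window check 0.8 ≤ 1.21110 < 1.6 is true → IN Λ
[3] lift (1,-1): star map gives 1.30278; window check 0.8 ≤ 1.30278 < 1.6 is true → IN Λ
[4] lift (-2,-12): star map gives 1.63331; window check 0.8 ≤ 1.63331 < 1.6 is false → out
[5] lift (-5,-17): star map gives 0.14719; window check 0.8 ≤ 0.14719 < 1.6 is false → out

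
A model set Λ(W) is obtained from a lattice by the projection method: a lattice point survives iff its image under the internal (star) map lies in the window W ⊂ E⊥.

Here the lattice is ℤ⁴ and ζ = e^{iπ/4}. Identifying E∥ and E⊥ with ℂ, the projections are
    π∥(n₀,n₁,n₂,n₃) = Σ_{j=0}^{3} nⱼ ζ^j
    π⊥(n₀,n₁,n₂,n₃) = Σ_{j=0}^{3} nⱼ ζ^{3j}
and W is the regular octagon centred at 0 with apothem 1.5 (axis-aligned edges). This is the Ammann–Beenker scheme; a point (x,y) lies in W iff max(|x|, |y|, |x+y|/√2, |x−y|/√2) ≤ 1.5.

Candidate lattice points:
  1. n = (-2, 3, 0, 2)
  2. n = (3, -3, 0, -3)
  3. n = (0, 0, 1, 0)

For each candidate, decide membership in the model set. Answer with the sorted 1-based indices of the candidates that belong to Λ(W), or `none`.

π⊥(n) = n₀ + n₁ζ³ + n₂ζ⁶ + n₃ζ⁹ where ζ = e^{iπ/4}.
candidate 1: n = (-2, 3, 0, 2) → π⊥ ≈ (-2.7071, +3.5355); max(|x|,|y|,|x±y|/√2) = 4.4142 > 1.5 ⇒ ∉ W
candidate 2: n = (3, -3, 0, -3) → π⊥ ≈ (+3.0000, -4.2426); max(|x|,|y|,|x±y|/√2) = 5.1213 > 1.5 ⇒ ∉ W
candidate 3: n = (0, 0, 1, 0) → π⊥ ≈ (+0.0000, -1.0000); max(|x|,|y|,|x±y|/√2) = 1.0000 ≤ 1.5 ⇒ ∈ W

3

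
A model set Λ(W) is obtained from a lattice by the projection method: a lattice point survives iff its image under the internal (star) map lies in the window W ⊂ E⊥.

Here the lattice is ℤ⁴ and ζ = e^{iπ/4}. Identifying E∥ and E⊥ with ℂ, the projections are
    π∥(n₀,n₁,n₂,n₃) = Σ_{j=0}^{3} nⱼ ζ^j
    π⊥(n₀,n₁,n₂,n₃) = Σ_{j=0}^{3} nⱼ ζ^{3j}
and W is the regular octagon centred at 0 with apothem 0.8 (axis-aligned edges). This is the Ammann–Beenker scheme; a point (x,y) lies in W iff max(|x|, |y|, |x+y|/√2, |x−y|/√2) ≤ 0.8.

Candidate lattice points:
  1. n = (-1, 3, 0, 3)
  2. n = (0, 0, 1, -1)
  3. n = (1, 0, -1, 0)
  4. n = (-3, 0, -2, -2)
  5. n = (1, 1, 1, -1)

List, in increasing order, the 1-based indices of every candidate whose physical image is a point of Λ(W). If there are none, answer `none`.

Internal map: ζ^{3j} for j=0..3 gives (1,0), (−√2/2,√2/2), (0,−1), (√2/2,√2/2).
#1 (-1, 3, 0, 3): internal (-1.000000, 4.242641); octagon support 4.242641 vs apothem 0.8 → ∉ W
#2 (0, 0, 1, -1): internal (-0.707107, -1.707107); octagon support 1.707107 vs apothem 0.8 → ∉ W
#3 (1, 0, -1, 0): internal (1.000000, 1.000000); octagon support 1.414214 vs apothem 0.8 → ∉ W
#4 (-3, 0, -2, -2): internal (-4.414214, 0.585786); octagon support 4.414214 vs apothem 0.8 → ∉ W
#5 (1, 1, 1, -1): internal (-0.414214, -1.000000); octagon support 1.000000 vs apothem 0.8 → ∉ W

none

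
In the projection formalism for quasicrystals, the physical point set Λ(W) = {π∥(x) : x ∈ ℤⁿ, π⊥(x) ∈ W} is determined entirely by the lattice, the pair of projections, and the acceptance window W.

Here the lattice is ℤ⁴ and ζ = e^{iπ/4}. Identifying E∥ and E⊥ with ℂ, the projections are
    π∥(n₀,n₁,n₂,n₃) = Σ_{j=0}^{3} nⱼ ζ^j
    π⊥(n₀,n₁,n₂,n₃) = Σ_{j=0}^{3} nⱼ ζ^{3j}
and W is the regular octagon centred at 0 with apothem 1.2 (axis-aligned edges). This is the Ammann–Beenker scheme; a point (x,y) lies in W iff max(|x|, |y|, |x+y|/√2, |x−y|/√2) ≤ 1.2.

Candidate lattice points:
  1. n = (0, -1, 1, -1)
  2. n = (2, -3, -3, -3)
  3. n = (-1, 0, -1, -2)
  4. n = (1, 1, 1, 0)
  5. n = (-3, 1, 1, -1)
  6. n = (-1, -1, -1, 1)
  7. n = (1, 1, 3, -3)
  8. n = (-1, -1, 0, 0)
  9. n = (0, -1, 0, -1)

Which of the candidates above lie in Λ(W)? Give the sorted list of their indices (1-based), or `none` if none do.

With ζ = e^{iπ/4} the internal vectors are ζ^0,ζ^3,ζ^6,ζ^9.
candidate 1: n = (0, -1, 1, -1) → π⊥ ≈ (+0.000000, -2.414214); max(|x|,|y|,|x±y|/√2) = 2.414214 > 1.2 ⇒ ∉ W
candidate 2: n = (2, -3, -3, -3) → π⊥ ≈ (+2.000000, -1.242641); max(|x|,|y|,|x±y|/√2) = 2.292893 > 1.2 ⇒ ∉ W
candidate 3: n = (-1, 0, -1, -2) → π⊥ ≈ (-2.414214, -0.414214); max(|x|,|y|,|x±y|/√2) = 2.414214 > 1.2 ⇒ ∉ W
candidate 4: n = (1, 1, 1, 0) → π⊥ ≈ (+0.292893, -0.292893); max(|x|,|y|,|x±y|/√2) = 0.414214 ≤ 1.2 ⇒ ∈ W
candidate 5: n = (-3, 1, 1, -1) → π⊥ ≈ (-4.414214, -1.000000); max(|x|,|y|,|x±y|/√2) = 4.414214 > 1.2 ⇒ ∉ W
candidate 6: n = (-1, -1, -1, 1) → π⊥ ≈ (+0.414214, +1.000000); max(|x|,|y|,|x±y|/√2) = 1.000000 ≤ 1.2 ⇒ ∈ W
candidate 7: n = (1, 1, 3, -3) → π⊥ ≈ (-1.828427, -4.414214); max(|x|,|y|,|x±y|/√2) = 4.414214 > 1.2 ⇒ ∉ W
candidate 8: n = (-1, -1, 0, 0) → π⊥ ≈ (-0.292893, -0.707107); max(|x|,|y|,|x±y|/√2) = 0.707107 ≤ 1.2 ⇒ ∈ W
candidate 9: n = (0, -1, 0, -1) → π⊥ ≈ (+0.000000, -1.414214); max(|x|,|y|,|x±y|/√2) = 1.414214 > 1.2 ⇒ ∉ W

4, 6, 8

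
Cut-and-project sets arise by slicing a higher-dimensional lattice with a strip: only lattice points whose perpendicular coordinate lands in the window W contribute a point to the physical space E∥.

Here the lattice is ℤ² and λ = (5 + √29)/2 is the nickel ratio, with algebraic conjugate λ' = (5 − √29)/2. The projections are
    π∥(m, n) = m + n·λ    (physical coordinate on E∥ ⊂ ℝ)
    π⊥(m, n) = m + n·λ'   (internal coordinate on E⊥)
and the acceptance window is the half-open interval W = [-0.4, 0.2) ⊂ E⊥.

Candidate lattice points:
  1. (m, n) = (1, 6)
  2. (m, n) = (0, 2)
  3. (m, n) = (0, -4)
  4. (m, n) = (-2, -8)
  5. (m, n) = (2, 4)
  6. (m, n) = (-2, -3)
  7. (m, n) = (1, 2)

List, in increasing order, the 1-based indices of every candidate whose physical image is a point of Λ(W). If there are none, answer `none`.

Compute λ' = (5−√29)/2 = -0.1926, so π⊥(m,n) = m -0.1926·n.
[1] lift (1,6): star map gives -0.1555; window check -0.4 ≤ -0.1555 < 0.2 is true → IN Λ
[2] lift (0,2): star map gives -0.3852; window check -0.4 ≤ -0.3852 < 0.2 is true → IN Λ
[3] lift (0,-4): star map gives 0.7703; window check -0.4 ≤ 0.7703 < 0.2 is false → out
[4] lift (-2,-8): star map gives -0.4593; window check -0.4 ≤ -0.4593 < 0.2 is false → out
[5] lift (2,4): star map gives 1.2297; window check -0.4 ≤ 1.2297 < 0.2 is false → out
[6] lift (-2,-3): star map gives -1.4223; window check -0.4 ≤ -1.4223 < 0.2 is false → out
[7] lift (1,2): star map gives 0.6148; window check -0.4 ≤ 0.6148 < 0.2 is false → out

1, 2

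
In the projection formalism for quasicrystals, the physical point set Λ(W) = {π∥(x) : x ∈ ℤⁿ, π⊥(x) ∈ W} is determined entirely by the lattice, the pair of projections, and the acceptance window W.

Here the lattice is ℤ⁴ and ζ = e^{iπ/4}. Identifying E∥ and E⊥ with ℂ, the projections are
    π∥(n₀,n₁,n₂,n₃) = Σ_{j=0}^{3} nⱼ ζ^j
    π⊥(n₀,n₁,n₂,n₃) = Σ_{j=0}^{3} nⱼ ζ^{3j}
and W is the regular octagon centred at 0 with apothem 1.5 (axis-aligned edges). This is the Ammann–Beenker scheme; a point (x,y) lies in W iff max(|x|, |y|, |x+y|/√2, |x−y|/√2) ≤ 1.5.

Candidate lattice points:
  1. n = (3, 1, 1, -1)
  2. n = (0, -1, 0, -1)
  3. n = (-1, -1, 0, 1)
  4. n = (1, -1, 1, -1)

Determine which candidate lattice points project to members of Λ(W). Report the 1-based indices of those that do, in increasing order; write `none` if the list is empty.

2, 3

π⊥(n) = n₀ + n₁ζ³ + n₂ζ⁶ + n₃ζ⁹ where ζ = e^{iπ/4}.
#1 (3, 1, 1, -1): internal (1.58579, -1.00000); octagon support 1.82843 vs apothem 1.5 → ∉ W
#2 (0, -1, 0, -1): internal (0.00000, -1.41421); octagon support 1.41421 vs apothem 1.5 → ∈ W
#3 (-1, -1, 0, 1): internal (0.41421, 0.00000); octagon support 0.41421 vs apothem 1.5 → ∈ W
#4 (1, -1, 1, -1): internal (1.00000, -2.41421); octagon support 2.41421 vs apothem 1.5 → ∉ W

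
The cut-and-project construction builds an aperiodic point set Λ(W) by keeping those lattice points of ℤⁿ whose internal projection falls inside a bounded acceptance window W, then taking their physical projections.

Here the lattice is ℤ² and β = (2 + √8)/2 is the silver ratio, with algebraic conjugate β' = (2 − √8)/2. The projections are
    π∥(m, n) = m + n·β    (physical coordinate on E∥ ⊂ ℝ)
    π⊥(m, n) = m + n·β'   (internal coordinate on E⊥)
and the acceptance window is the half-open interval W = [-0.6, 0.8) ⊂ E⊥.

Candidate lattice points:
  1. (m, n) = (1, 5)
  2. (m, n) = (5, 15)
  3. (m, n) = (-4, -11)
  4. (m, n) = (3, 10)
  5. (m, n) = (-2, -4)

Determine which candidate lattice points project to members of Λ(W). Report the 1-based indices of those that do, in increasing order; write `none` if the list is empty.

3, 5

β' = (2−√8)/2 ≈ -0.414214.
[1] lift (1,5): star map gives -1.071068; window check -0.6 ≤ -1.071068 < 0.8 is false → out
[2] lift (5,15): star map gives -1.213203; window check -0.6 ≤ -1.213203 < 0.8 is false → out
[3] lift (-4,-11): star map gives 0.556349; window check -0.6 ≤ 0.556349 < 0.8 is true → IN Λ
[4] lift (3,10): star map gives -1.142136; window check -0.6 ≤ -1.142136 < 0.8 is false → out
[5] lift (-2,-4): star map gives -0.343146; window check -0.6 ≤ -0.343146 < 0.8 is true → IN Λ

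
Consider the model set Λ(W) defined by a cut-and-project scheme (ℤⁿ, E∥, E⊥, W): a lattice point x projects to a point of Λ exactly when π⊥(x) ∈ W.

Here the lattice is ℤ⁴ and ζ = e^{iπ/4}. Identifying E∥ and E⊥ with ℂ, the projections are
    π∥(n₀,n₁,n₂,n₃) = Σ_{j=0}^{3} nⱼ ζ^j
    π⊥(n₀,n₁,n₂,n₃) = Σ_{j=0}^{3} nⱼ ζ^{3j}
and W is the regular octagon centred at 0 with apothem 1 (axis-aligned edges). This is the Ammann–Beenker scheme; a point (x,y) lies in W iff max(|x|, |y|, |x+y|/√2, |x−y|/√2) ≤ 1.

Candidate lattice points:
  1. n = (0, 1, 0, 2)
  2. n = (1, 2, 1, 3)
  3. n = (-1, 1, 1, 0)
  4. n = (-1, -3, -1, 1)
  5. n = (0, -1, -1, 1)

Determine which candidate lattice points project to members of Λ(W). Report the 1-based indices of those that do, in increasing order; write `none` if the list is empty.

With ζ = e^{iπ/4} the internal vectors are ζ^0,ζ^3,ζ^6,ζ^9.
#1 (0, 1, 0, 2): internal (0.707107, 2.121320); octagon support 2.121320 vs apothem 1 → ∉ W
#2 (1, 2, 1, 3): internal (1.707107, 2.535534); octagon support 3.000000 vs apothem 1 → ∉ W
#3 (-1, 1, 1, 0): internal (-1.707107, -0.292893); octagon support 1.707107 vs apothem 1 → ∉ W
#4 (-1, -3, -1, 1): internal (1.828427, -0.414214); octagon support 1.828427 vs apothem 1 → ∉ W
#5 (0, -1, -1, 1): internal (1.414214, 1.000000); octagon support 1.707107 vs apothem 1 → ∉ W

none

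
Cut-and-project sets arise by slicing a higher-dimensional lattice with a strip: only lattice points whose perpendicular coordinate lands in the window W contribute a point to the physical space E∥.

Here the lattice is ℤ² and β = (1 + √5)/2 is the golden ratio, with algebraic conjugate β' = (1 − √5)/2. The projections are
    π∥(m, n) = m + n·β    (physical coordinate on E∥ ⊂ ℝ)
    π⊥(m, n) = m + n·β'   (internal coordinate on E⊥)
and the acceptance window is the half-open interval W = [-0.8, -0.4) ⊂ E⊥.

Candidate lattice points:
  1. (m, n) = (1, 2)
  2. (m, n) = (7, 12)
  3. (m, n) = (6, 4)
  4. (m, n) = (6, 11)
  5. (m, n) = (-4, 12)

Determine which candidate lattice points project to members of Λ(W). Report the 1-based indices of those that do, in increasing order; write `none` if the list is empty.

2, 4

β' = (1−√5)/2 ≈ -0.61803.
#1 (1,2): internal coord 1 + (2)·β' = -0.23607; -0.23607 ∉ [-0.8, -0.4) → out
#2 (7,12): internal coord 7 + (12)·β' = -0.41641; -0.41641 ∈ [-0.8, -0.4) → IN Λ
#3 (6,4): internal coord 6 + (4)·β' = +3.52786; +3.52786 ∉ [-0.8, -0.4) → out
#4 (6,11): internal coord 6 + (11)·β' = -0.79837; -0.79837 ∈ [-0.8, -0.4) → IN Λ
#5 (-4,12): internal coord -4 + (12)·β' = -11.41641; -11.41641 ∉ [-0.8, -0.4) → out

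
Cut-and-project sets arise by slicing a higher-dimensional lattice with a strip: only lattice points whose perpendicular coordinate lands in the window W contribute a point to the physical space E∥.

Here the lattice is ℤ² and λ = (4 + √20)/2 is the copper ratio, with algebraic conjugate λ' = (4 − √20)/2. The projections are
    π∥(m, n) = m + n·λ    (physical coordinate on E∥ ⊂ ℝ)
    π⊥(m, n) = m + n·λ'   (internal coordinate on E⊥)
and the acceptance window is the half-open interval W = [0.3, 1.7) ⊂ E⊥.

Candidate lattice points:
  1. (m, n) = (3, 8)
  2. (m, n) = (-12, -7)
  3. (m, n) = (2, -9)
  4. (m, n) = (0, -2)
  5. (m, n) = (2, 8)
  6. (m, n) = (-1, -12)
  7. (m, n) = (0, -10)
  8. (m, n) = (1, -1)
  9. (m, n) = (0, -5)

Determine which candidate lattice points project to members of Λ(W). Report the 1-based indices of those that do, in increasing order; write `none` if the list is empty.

1, 4, 8, 9

Compute λ' = (4−√20)/2 = -0.236068, so π⊥(m,n) = m -0.236068·n.
candidate 1: (m,n)=(3,8) → π∥ = 3+8·λ ≈ 36.888544, π⊥ = 3+8·λ' ≈ 1.111456 ∈ [0.3, 1.7) ⇒ IN Λ
candidate 2: (m,n)=(-12,-7) → π∥ = -12-7·λ ≈ -41.652476, π⊥ = -12-7·λ' ≈ -10.347524 ∉ [0.3, 1.7) ⇒ out
candidate 3: (m,n)=(2,-9) → π∥ = 2-9·λ ≈ -36.124612, π⊥ = 2-9·λ' ≈ 4.124612 ∉ [0.3, 1.7) ⇒ out
candidate 4: (m,n)=(0,-2) → π∥ = 0-2·λ ≈ -8.472136, π⊥ = 0-2·λ' ≈ 0.472136 ∈ [0.3, 1.7) ⇒ IN Λ
candidate 5: (m,n)=(2,8) → π∥ = 2+8·λ ≈ 35.888544, π⊥ = 2+8·λ' ≈ 0.111456 ∉ [0.3, 1.7) ⇒ out
candidate 6: (m,n)=(-1,-12) → π∥ = -1-12·λ ≈ -51.832816, π⊥ = -1-12·λ' ≈ 1.832816 ∉ [0.3, 1.7) ⇒ out
candidate 7: (m,n)=(0,-10) → π∥ = 0-10·λ ≈ -42.360680, π⊥ = 0-10·λ' ≈ 2.360680 ∉ [0.3, 1.7) ⇒ out
candidate 8: (m,n)=(1,-1) → π∥ = 1-1·λ ≈ -3.236068, π⊥ = 1-1·λ' ≈ 1.236068 ∈ [0.3, 1.7) ⇒ IN Λ
candidate 9: (m,n)=(0,-5) → π∥ = 0-5·λ ≈ -21.180340, π⊥ = 0-5·λ' ≈ 1.180340 ∈ [0.3, 1.7) ⇒ IN Λ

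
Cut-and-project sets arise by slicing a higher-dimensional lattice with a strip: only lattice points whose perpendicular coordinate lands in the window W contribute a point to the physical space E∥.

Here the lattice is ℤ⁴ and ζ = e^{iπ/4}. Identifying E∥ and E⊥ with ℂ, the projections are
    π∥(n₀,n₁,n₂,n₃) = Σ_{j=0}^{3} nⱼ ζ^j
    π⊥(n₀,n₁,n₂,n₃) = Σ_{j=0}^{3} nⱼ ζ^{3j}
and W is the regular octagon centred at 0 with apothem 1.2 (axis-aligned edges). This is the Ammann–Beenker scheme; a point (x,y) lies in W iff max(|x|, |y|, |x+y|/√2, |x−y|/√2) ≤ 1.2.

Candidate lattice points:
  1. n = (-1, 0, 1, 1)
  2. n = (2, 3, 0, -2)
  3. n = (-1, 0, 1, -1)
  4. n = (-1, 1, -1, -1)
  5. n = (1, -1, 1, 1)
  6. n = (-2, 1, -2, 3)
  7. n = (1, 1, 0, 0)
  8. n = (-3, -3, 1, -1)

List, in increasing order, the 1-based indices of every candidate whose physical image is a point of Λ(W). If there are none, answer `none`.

π⊥(n) = n₀ + n₁ζ³ + n₂ζ⁶ + n₃ζ⁹ where ζ = e^{iπ/4}.
candidate 1: n = (-1, 0, 1, 1) → π⊥ ≈ (-0.2929, -0.2929); max(|x|,|y|,|x±y|/√2) = 0.4142 ≤ 1.2 ⇒ ∈ W
candidate 2: n = (2, 3, 0, -2) → π⊥ ≈ (-1.5355, +0.7071); max(|x|,|y|,|x±y|/√2) = 1.5858 > 1.2 ⇒ ∉ W
candidate 3: n = (-1, 0, 1, -1) → π⊥ ≈ (-1.7071, -1.7071); max(|x|,|y|,|x±y|/√2) = 2.4142 > 1.2 ⇒ ∉ W
candidate 4: n = (-1, 1, -1, -1) → π⊥ ≈ (-2.4142, +1.0000); max(|x|,|y|,|x±y|/√2) = 2.4142 > 1.2 ⇒ ∉ W
candidate 5: n = (1, -1, 1, 1) → π⊥ ≈ (+2.4142, -1.0000); max(|x|,|y|,|x±y|/√2) = 2.4142 > 1.2 ⇒ ∉ W
candidate 6: n = (-2, 1, -2, 3) → π⊥ ≈ (-0.5858, +4.8284); max(|x|,|y|,|x±y|/√2) = 4.8284 > 1.2 ⇒ ∉ W
candidate 7: n = (1, 1, 0, 0) → π⊥ ≈ (+0.2929, +0.7071); max(|x|,|y|,|x±y|/√2) = 0.7071 ≤ 1.2 ⇒ ∈ W
candidate 8: n = (-3, -3, 1, -1) → π⊥ ≈ (-1.5858, -3.8284); max(|x|,|y|,|x±y|/√2) = 3.8284 > 1.2 ⇒ ∉ W

1, 7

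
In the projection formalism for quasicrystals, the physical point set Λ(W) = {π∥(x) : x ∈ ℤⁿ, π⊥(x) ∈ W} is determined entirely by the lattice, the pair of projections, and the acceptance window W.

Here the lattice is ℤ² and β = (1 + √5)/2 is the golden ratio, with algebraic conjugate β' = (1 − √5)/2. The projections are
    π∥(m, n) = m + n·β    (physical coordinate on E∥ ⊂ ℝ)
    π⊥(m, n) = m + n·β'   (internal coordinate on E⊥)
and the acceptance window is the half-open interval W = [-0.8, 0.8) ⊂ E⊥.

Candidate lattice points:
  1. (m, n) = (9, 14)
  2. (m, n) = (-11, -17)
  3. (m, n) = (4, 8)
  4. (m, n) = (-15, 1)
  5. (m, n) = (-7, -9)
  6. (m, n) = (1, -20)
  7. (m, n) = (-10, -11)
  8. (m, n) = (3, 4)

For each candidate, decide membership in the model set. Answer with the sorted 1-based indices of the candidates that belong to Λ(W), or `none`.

1, 2, 8

Numerically β ≈ 1.6180 and β' = −1/β ≈ -0.6180.
candidate 1: (m,n)=(9,14) → π∥ = 9+14·β ≈ 31.6525, π⊥ = 9+14·β' ≈ 0.3475 ∈ [-0.8, 0.8) ⇒ IN Λ
candidate 2: (m,n)=(-11,-17) → π∥ = -11-17·β ≈ -38.5066, π⊥ = -11-17·β' ≈ -0.4934 ∈ [-0.8, 0.8) ⇒ IN Λ
candidate 3: (m,n)=(4,8) → π∥ = 4+8·β ≈ 16.9443, π⊥ = 4+8·β' ≈ -0.9443 ∉ [-0.8, 0.8) ⇒ out
candidate 4: (m,n)=(-15,1) → π∥ = -15+1·β ≈ -13.3820, π⊥ = -15+1·β' ≈ -15.6180 ∉ [-0.8, 0.8) ⇒ out
candidate 5: (m,n)=(-7,-9) → π∥ = -7-9·β ≈ -21.5623, π⊥ = -7-9·β' ≈ -1.4377 ∉ [-0.8, 0.8) ⇒ out
candidate 6: (m,n)=(1,-20) → π∥ = 1-20·β ≈ -31.3607, π⊥ = 1-20·β' ≈ 13.3607 ∉ [-0.8, 0.8) ⇒ out
candidate 7: (m,n)=(-10,-11) → π∥ = -10-11·β ≈ -27.7984, π⊥ = -10-11·β' ≈ -3.2016 ∉ [-0.8, 0.8) ⇒ out
candidate 8: (m,n)=(3,4) → π∥ = 3+4·β ≈ 9.4721, π⊥ = 3+4·β' ≈ 0.5279 ∈ [-0.8, 0.8) ⇒ IN Λ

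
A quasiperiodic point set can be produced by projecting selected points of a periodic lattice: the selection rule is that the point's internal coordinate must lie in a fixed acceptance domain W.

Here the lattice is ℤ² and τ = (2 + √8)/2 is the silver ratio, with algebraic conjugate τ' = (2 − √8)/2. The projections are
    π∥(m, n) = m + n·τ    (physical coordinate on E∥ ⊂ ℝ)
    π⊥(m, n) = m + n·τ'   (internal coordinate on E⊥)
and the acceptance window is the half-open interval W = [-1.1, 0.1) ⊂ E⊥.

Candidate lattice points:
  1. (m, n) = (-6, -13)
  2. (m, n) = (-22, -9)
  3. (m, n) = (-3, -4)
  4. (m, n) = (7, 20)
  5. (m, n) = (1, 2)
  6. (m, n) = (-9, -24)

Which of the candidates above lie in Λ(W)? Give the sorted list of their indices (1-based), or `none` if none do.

Numerically τ ≈ 2.4142 and τ' = −1/τ ≈ -0.4142.
[1] lift (-6,-13): star map gives -0.6152; window check -1.1 ≤ -0.6152 < 0.1 is true → IN Λ
[2] lift (-22,-9): star map gives -18.2721; window check -1.1 ≤ -18.2721 < 0.1 is false → out
[3] lift (-3,-4): star map gives -1.3431; window check -1.1 ≤ -1.3431 < 0.1 is false → out
[4] lift (7,20): star map gives -1.2843; window check -1.1 ≤ -1.2843 < 0.1 is false → out
[5] lift (1,2): star map gives 0.1716; window check -1.1 ≤ 0.1716 < 0.1 is false → out
[6] lift (-9,-24): star map gives 0.9411; window check -1.1 ≤ 0.9411 < 0.1 is false → out

1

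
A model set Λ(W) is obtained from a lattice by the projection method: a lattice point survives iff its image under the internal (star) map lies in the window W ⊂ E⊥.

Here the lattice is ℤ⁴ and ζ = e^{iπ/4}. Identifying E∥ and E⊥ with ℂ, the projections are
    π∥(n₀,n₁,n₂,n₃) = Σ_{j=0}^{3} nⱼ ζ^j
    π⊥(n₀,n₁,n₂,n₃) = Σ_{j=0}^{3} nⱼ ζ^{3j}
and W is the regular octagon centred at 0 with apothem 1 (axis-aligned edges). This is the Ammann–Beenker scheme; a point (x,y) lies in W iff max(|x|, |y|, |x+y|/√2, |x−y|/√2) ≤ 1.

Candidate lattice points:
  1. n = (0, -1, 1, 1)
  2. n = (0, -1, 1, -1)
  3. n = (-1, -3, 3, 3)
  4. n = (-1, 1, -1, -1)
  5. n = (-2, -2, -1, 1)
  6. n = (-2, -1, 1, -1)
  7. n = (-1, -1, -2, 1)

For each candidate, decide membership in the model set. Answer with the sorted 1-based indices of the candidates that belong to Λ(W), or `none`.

5

π⊥(n) = n₀ + n₁ζ³ + n₂ζ⁶ + n₃ζ⁹ where ζ = e^{iπ/4}.
#1 (0, -1, 1, 1): internal (1.4142, -1.0000); octagon support 1.7071 vs apothem 1 → ∉ W
#2 (0, -1, 1, -1): internal (0.0000, -2.4142); octagon support 2.4142 vs apothem 1 → ∉ W
#3 (-1, -3, 3, 3): internal (3.2426, -3.0000); octagon support 4.4142 vs apothem 1 → ∉ W
#4 (-1, 1, -1, -1): internal (-2.4142, 1.0000); octagon support 2.4142 vs apothem 1 → ∉ W
#5 (-2, -2, -1, 1): internal (0.1213, 0.2929); octagon support 0.2929 vs apothem 1 → ∈ W
#6 (-2, -1, 1, -1): internal (-2.0000, -2.4142); octagon support 3.1213 vs apothem 1 → ∉ W
#7 (-1, -1, -2, 1): internal (0.4142, 2.0000); octagon support 2.0000 vs apothem 1 → ∉ W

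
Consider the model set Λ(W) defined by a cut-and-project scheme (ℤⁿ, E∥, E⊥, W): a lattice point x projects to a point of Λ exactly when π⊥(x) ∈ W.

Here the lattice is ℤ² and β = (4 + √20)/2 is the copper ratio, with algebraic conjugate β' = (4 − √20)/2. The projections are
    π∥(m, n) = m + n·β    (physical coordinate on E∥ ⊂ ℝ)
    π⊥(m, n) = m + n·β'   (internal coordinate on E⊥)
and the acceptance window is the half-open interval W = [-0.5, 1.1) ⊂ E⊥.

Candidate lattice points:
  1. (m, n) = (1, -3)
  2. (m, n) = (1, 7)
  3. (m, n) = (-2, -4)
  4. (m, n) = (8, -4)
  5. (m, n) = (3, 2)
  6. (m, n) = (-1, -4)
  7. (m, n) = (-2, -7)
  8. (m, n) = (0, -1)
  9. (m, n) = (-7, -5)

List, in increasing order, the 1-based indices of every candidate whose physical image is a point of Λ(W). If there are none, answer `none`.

6, 7, 8

Numerically β ≈ 4.23607 and β' = −1/β ≈ -0.23607.
[1] lift (1,-3): star map gives 1.70820; window check -0.5 ≤ 1.70820 < 1.1 is false → out
[2] lift (1,7): star map gives -0.65248; window check -0.5 ≤ -0.65248 < 1.1 is false → out
[3] lift (-2,-4): star map gives -1.05573; window check -0.5 ≤ -1.05573 < 1.1 is false → out
[4] lift (8,-4): star map gives 8.94427; window check -0.5 ≤ 8.94427 < 1.1 is false → out
[5] lift (3,2): star map gives 2.52786; window check -0.5 ≤ 2.52786 < 1.1 is false → out
[6] lift (-1,-4): star map gives -0.05573; window check -0.5 ≤ -0.05573 < 1.1 is true → IN Λ
[7] lift (-2,-7): star map gives -0.34752; window check -0.5 ≤ -0.34752 < 1.1 is true → IN Λ
[8] lift (0,-1): star map gives 0.23607; window check -0.5 ≤ 0.23607 < 1.1 is true → IN Λ
[9] lift (-7,-5): star map gives -5.81966; window check -0.5 ≤ -5.81966 < 1.1 is false → out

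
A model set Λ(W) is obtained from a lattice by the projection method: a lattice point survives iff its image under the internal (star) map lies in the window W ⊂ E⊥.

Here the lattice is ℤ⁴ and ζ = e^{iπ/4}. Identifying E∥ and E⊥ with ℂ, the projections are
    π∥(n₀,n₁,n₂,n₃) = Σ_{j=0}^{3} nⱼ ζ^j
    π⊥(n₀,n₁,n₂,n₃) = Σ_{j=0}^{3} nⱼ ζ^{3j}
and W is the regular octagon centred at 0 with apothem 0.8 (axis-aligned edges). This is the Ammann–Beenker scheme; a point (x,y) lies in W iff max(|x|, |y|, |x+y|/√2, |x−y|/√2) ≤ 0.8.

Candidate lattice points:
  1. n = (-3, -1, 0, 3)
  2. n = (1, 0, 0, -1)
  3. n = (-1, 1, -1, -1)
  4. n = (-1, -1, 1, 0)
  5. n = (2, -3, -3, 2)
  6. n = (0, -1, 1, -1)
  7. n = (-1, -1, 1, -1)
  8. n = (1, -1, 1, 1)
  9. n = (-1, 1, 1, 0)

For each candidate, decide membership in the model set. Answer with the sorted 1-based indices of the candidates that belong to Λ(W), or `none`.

2

Internal map: ζ^{3j} for j=0..3 gives (1,0), (−√2/2,√2/2), (0,−1), (√2/2,√2/2).
candidate 1: n = (-3, -1, 0, 3) → π⊥ ≈ (-0.1716, +1.4142); max(|x|,|y|,|x±y|/√2) = 1.4142 > 0.8 ⇒ ∉ W
candidate 2: n = (1, 0, 0, -1) → π⊥ ≈ (+0.2929, -0.7071); max(|x|,|y|,|x±y|/√2) = 0.7071 ≤ 0.8 ⇒ ∈ W
candidate 3: n = (-1, 1, -1, -1) → π⊥ ≈ (-2.4142, +1.0000); max(|x|,|y|,|x±y|/√2) = 2.4142 > 0.8 ⇒ ∉ W
candidate 4: n = (-1, -1, 1, 0) → π⊥ ≈ (-0.2929, -1.7071); max(|x|,|y|,|x±y|/√2) = 1.7071 > 0.8 ⇒ ∉ W
candidate 5: n = (2, -3, -3, 2) → π⊥ ≈ (+5.5355, +2.2929); max(|x|,|y|,|x±y|/√2) = 5.5355 > 0.8 ⇒ ∉ W
candidate 6: n = (0, -1, 1, -1) → π⊥ ≈ (+0.0000, -2.4142); max(|x|,|y|,|x±y|/√2) = 2.4142 > 0.8 ⇒ ∉ W
candidate 7: n = (-1, -1, 1, -1) → π⊥ ≈ (-1.0000, -2.4142); max(|x|,|y|,|x±y|/√2) = 2.4142 > 0.8 ⇒ ∉ W
candidate 8: n = (1, -1, 1, 1) → π⊥ ≈ (+2.4142, -1.0000); max(|x|,|y|,|x±y|/√2) = 2.4142 > 0.8 ⇒ ∉ W
candidate 9: n = (-1, 1, 1, 0) → π⊥ ≈ (-1.7071, -0.2929); max(|x|,|y|,|x±y|/√2) = 1.7071 > 0.8 ⇒ ∉ W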